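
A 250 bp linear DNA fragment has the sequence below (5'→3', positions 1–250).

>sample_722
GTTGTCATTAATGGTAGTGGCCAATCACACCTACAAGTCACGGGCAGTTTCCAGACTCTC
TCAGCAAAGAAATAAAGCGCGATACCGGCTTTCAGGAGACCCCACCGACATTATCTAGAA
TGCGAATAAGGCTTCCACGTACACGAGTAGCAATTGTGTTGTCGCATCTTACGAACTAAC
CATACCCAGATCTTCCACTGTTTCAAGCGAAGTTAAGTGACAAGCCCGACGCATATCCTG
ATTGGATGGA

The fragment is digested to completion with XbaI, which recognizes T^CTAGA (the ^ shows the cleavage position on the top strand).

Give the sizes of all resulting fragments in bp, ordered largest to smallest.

136, 114 bp

The XbaI site (TCTAGA) starts at position 114.
XbaI cuts after the first base of each site, so after position 114.
Linear molecule, 1 cut → 2 fragments:
  1–114 → 114 bp
  115–250 → 136 bp
Sorted largest to smallest: 136, 114 bp.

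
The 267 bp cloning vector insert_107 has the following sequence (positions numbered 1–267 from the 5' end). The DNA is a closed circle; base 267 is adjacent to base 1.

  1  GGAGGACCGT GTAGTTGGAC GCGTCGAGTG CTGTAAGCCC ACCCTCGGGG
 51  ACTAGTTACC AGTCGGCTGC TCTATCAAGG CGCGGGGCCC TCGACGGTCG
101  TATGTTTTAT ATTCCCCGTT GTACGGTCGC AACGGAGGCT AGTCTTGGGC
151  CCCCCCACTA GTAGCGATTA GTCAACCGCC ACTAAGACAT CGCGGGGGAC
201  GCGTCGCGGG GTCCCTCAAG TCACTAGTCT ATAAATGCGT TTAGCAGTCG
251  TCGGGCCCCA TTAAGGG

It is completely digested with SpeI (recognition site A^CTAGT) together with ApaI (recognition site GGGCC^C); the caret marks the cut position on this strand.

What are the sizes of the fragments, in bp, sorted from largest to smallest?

66, 62, 61, 38, 34, 6 bp

SpeI sites (ACTAGT) start at positions 51, 157, 223.
SpeI cuts after the first base of each site, so after positions 51, 157, 223.
ApaI sites (GGGCCC) start at positions 85, 147, 253.
ApaI cuts after base 5 of each site (before the last base), so after positions 89, 151, 257.
Combined cut positions: 51, 89, 151, 157, 223, 257.
Circular molecule, 6 cuts → 6 fragments:
  52–89 → 38 bp
  90–151 → 62 bp
  152–157 → 6 bp
  158–223 → 66 bp
  224–257 → 34 bp
  258–267 then 1–51 → 10 + 51 = 61 bp
Sorted largest to smallest: 66, 62, 61, 38, 34, 6 bp.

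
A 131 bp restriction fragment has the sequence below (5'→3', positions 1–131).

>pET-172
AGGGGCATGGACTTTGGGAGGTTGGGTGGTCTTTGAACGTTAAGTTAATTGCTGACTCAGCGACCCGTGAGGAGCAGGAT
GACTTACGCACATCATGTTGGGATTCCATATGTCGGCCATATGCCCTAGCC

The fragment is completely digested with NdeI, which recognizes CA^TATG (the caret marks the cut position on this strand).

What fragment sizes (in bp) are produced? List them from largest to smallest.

NdeI sites (CATATG) start at positions 107, 118.
NdeI cuts after base 2 of each site, so after positions 108, 119.
Linear molecule, 2 cuts → 3 fragments:
  1–108 → 108 bp
  109–119 → 11 bp
  120–131 → 12 bp
Sorted largest to smallest: 108, 12, 11 bp.

108, 12, 11 bp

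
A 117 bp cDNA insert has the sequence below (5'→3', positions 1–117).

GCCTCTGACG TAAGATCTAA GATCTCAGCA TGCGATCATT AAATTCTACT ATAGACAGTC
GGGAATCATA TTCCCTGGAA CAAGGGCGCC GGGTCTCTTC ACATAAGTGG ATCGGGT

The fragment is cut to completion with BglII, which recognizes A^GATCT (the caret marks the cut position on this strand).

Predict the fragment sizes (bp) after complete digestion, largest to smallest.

97, 13, 7 bp

BglII sites (AGATCT) start at positions 13, 20.
BglII cuts after the first base of each site, so after positions 13, 20.
Linear molecule, 2 cuts → 3 fragments:
  1–13 → 13 bp
  14–20 → 7 bp
  21–117 → 97 bp
Sorted largest to smallest: 97, 13, 7 bp.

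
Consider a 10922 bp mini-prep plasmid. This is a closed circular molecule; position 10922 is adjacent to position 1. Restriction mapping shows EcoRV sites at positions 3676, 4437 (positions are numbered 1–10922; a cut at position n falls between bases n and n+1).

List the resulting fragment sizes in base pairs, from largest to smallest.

Circular molecule, 2 cuts → 2 fragments:
  4437 − 3676 = 761 bp
  wrap: 10922 − 4437 + 3676 = 10161 bp
Sorted largest to smallest: 10161, 761 bp.

10161, 761 bp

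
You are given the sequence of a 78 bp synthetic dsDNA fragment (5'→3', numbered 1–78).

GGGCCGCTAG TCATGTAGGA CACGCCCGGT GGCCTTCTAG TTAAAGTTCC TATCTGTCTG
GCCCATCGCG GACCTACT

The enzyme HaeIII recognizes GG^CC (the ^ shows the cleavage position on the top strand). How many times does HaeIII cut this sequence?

3

GGCC occurs starting at positions 2, 31, 60.
HaeIII cuts at 3 sites.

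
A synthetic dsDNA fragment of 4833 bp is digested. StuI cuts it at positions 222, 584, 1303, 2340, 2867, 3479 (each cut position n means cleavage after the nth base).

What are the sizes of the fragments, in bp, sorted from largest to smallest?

1354, 1037, 719, 612, 527, 362, 222 bp

Linear molecule, 6 cuts → 7 fragments:
  222 − 0 = 222 bp
  584 − 222 = 362 bp
  1303 − 584 = 719 bp
  2340 − 1303 = 1037 bp
  2867 − 2340 = 527 bp
  3479 − 2867 = 612 bp
  4833 − 3479 = 1354 bp
Sorted largest to smallest: 1354, 1037, 719, 612, 527, 362, 222 bp.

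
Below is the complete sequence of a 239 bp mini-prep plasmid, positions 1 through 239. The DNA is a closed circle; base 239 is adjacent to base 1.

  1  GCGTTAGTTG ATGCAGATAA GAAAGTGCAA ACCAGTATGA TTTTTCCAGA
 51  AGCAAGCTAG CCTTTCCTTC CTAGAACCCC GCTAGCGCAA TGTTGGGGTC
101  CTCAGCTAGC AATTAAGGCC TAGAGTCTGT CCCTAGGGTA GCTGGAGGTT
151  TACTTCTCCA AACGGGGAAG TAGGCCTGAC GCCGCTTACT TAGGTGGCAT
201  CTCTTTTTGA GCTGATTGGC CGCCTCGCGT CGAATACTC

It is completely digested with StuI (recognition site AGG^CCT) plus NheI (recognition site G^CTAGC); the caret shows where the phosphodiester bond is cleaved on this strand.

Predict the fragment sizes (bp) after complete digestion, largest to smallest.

StuI sites (AGGCCT) start at positions 116, 172.
StuI cuts after base 3 of each site, so after positions 118, 174.
NheI sites (GCTAGC) start at positions 56, 81, 105.
NheI cuts after the first base of each site, so after positions 56, 81, 105.
Combined cut positions: 56, 81, 105, 118, 174.
Circular molecule, 5 cuts → 5 fragments:
  57–81 → 25 bp
  82–105 → 24 bp
  106–118 → 13 bp
  119–174 → 56 bp
  175–239 then 1–56 → 65 + 56 = 121 bp
Sorted largest to smallest: 121, 56, 25, 24, 13 bp.

121, 56, 25, 24, 13 bp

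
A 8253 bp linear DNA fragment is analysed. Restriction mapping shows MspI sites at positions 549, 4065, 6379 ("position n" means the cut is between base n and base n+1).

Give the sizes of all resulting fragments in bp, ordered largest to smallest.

Linear molecule, 3 cuts → 4 fragments:
  549 − 0 = 549 bp
  4065 − 549 = 3516 bp
  6379 − 4065 = 2314 bp
  8253 − 6379 = 1874 bp
Sorted largest to smallest: 3516, 2314, 1874, 549 bp.

3516, 2314, 1874, 549 bp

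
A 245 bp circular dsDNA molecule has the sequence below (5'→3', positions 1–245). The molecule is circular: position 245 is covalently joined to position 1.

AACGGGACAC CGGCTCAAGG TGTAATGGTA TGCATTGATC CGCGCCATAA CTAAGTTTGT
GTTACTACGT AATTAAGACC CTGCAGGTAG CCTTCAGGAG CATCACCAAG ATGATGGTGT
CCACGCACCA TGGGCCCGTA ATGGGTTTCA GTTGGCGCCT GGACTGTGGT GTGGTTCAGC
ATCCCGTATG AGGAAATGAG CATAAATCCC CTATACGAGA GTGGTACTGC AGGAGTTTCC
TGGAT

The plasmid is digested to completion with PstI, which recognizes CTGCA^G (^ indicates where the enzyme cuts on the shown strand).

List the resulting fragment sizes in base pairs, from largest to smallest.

146, 99 bp

PstI sites (CTGCAG) start at positions 81, 227.
PstI cuts after base 5 of each site (before the last base), so after positions 85, 231.
Circular molecule, 2 cuts → 2 fragments:
  86–231 → 146 bp
  232–245 then 1–85 → 14 + 85 = 99 bp
Sorted largest to smallest: 146, 99 bp.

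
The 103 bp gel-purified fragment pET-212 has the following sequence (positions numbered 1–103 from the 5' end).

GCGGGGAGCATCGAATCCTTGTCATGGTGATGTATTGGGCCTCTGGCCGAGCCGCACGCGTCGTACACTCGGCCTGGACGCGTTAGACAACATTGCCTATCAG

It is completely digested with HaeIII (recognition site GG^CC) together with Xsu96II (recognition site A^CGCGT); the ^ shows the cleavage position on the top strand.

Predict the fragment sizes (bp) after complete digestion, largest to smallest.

39, 25, 16, 10, 7, 6 bp

HaeIII sites (GGCC) start at positions 38, 45, 71.
HaeIII cuts after base 2 of each site, so after positions 39, 46, 72.
Xsu96II sites (ACGCGT) start at positions 56, 78.
Xsu96II cuts after the first base of each site, so after positions 56, 78.
Combined cut positions: 39, 46, 56, 72, 78.
Linear molecule, 5 cuts → 6 fragments:
  1–39 → 39 bp
  40–46 → 7 bp
  47–56 → 10 bp
  57–72 → 16 bp
  73–78 → 6 bp
  79–103 → 25 bp
Sorted largest to smallest: 39, 25, 16, 10, 7, 6 bp.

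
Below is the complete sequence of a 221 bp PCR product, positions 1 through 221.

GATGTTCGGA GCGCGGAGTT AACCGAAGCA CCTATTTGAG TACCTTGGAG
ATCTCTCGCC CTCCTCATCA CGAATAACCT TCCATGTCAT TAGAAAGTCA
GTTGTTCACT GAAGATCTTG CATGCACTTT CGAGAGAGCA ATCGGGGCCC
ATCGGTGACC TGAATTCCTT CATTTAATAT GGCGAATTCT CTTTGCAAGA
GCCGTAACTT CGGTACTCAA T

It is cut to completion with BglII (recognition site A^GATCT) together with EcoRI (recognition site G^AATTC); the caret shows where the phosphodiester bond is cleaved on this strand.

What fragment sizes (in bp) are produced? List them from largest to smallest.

64, 49, 49, 37, 22 bp

BglII sites (AGATCT) start at positions 49, 113.
BglII cuts after the first base of each site, so after positions 49, 113.
EcoRI sites (GAATTC) start at positions 162, 184.
EcoRI cuts after the first base of each site, so after positions 162, 184.
Combined cut positions: 49, 113, 162, 184.
Linear molecule, 4 cuts → 5 fragments:
  1–49 → 49 bp
  50–113 → 64 bp
  114–162 → 49 bp
  163–184 → 22 bp
  185–221 → 37 bp
Sorted largest to smallest: 64, 49, 49, 37, 22 bp.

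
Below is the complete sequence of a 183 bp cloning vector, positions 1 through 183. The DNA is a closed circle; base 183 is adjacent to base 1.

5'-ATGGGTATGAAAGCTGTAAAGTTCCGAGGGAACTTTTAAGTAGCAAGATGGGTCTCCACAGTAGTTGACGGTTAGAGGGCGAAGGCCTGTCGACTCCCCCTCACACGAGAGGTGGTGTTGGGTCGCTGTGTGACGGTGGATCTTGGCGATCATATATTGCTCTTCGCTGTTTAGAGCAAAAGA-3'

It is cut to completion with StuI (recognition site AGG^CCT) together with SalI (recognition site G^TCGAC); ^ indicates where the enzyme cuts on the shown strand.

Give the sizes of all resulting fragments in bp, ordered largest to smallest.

179, 4 bp

The StuI site (AGGCCT) starts at position 83.
StuI cuts after base 3 of each site, so after position 85.
The SalI site (GTCGAC) starts at position 89.
SalI cuts after the first base of each site, so after position 89.
Combined cut positions: 85, 89.
Circular molecule, 2 cuts → 2 fragments:
  86–89 → 4 bp
  90–183 then 1–85 → 94 + 85 = 179 bp
Sorted largest to smallest: 179, 4 bp.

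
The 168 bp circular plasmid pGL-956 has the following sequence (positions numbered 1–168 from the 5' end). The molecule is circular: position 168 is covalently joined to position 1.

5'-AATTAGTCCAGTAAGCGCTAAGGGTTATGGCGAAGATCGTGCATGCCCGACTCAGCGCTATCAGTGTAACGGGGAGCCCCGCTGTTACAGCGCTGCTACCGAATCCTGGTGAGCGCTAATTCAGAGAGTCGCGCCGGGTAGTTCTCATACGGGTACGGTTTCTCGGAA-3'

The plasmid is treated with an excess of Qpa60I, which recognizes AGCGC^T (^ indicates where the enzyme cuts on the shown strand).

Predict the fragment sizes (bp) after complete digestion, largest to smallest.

70, 40, 35, 23 bp

Qpa60I sites (AGCGCT) start at positions 14, 54, 89, 112.
Qpa60I cuts after base 5 of each site (before the last base), so after positions 18, 58, 93, 116.
Circular molecule, 4 cuts → 4 fragments:
  19–58 → 40 bp
  59–93 → 35 bp
  94–116 → 23 bp
  117–168 then 1–18 → 52 + 18 = 70 bp
Sorted largest to smallest: 70, 40, 35, 23 bp.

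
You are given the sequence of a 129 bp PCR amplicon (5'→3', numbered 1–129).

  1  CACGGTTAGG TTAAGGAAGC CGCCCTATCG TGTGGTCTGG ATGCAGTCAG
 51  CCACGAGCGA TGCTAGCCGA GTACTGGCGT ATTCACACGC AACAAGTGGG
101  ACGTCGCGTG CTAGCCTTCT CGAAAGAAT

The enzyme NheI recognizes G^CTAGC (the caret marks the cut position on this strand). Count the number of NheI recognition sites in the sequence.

GCTAGC occurs starting at positions 62, 110.
NheI cuts at 2 sites.

2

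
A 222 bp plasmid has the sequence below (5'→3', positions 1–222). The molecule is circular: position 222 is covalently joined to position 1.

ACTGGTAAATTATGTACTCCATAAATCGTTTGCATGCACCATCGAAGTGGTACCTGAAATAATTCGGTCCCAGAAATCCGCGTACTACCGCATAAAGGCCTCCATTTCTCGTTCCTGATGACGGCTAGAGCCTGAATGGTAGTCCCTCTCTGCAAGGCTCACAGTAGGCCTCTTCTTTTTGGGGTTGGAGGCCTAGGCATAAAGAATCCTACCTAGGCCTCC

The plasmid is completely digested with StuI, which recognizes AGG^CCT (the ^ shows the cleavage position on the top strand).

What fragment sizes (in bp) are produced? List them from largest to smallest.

StuI sites (AGGCCT) start at positions 96, 166, 189, 215.
StuI cuts after base 3 of each site, so after positions 98, 168, 191, 217.
Circular molecule, 4 cuts → 4 fragments:
  99–168 → 70 bp
  169–191 → 23 bp
  192–217 → 26 bp
  218–222 then 1–98 → 5 + 98 = 103 bp
Sorted largest to smallest: 103, 70, 26, 23 bp.

103, 70, 26, 23 bp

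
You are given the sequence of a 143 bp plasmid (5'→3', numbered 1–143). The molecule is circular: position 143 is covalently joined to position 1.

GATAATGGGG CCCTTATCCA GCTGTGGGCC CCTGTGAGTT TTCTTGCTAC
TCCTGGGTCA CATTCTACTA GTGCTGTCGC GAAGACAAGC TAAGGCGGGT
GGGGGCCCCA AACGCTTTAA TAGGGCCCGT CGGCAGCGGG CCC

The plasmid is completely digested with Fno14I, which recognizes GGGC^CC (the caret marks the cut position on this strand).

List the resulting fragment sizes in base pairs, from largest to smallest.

Fno14I sites (GGGCCC) start at positions 8, 26, 103, 123, 138.
Fno14I cuts after base 4 of each site, so after positions 11, 29, 106, 126, 141.
Circular molecule, 5 cuts → 5 fragments:
  12–29 → 18 bp
  30–106 → 77 bp
  107–126 → 20 bp
  127–141 → 15 bp
  142–143 then 1–11 → 2 + 11 = 13 bp
Sorted largest to smallest: 77, 20, 18, 15, 13 bp.

77, 20, 18, 15, 13 bp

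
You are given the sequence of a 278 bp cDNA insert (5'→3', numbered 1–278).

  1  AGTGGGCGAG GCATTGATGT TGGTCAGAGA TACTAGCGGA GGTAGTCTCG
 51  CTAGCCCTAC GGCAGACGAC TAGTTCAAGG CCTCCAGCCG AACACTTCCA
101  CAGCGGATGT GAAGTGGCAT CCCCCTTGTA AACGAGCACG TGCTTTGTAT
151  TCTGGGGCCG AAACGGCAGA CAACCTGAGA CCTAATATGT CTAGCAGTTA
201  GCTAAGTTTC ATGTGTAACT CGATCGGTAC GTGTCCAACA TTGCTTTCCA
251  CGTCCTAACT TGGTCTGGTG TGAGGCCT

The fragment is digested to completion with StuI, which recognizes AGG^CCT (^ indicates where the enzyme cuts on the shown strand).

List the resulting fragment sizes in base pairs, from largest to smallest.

195, 80, 3 bp

StuI sites (AGGCCT) start at positions 78, 273.
StuI cuts after base 3 of each site, so after positions 80, 275.
Linear molecule, 2 cuts → 3 fragments:
  1–80 → 80 bp
  81–275 → 195 bp
  276–278 → 3 bp
Sorted largest to smallest: 195, 80, 3 bp.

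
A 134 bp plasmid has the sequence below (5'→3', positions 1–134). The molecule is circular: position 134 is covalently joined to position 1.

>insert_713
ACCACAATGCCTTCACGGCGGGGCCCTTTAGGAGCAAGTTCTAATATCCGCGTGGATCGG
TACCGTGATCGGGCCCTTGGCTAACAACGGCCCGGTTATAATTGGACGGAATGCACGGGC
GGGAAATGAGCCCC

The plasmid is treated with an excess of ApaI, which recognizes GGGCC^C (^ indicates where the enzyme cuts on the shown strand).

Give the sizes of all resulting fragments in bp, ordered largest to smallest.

ApaI sites (GGGCCC) start at positions 21, 71.
ApaI cuts after base 5 of each site (before the last base), so after positions 25, 75.
Circular molecule, 2 cuts → 2 fragments:
  26–75 → 50 bp
  76–134 then 1–25 → 59 + 25 = 84 bp
Sorted largest to smallest: 84, 50 bp.

84, 50 bp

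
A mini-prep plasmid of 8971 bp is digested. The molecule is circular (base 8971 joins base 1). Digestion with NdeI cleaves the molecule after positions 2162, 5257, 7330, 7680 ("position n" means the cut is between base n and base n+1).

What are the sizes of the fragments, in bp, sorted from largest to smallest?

Circular molecule, 4 cuts → 4 fragments:
  5257 − 2162 = 3095 bp
  7330 − 5257 = 2073 bp
  7680 − 7330 = 350 bp
  wrap: 8971 − 7680 + 2162 = 3453 bp
Sorted largest to smallest: 3453, 3095, 2073, 350 bp.

3453, 3095, 2073, 350 bp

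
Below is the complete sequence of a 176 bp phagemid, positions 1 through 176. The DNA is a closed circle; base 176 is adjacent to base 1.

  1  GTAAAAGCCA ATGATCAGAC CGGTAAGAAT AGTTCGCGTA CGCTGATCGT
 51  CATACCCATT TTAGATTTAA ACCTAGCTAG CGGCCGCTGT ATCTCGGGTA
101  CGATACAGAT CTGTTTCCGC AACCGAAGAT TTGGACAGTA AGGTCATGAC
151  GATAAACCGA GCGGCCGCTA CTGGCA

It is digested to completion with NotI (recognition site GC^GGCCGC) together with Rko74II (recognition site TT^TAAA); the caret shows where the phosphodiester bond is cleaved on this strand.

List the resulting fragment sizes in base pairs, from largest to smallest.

81, 81, 14 bp

NotI sites (GCGGCCGC) start at positions 80, 161.
NotI cuts after base 2 of each site, so after positions 81, 162.
The Rko74II site (TTTAAA) starts at position 66.
Rko74II cuts after base 2 of each site, so after position 67.
Combined cut positions: 67, 81, 162.
Circular molecule, 3 cuts → 3 fragments:
  68–81 → 14 bp
  82–162 → 81 bp
  163–176 then 1–67 → 14 + 67 = 81 bp
Sorted largest to smallest: 81, 81, 14 bp.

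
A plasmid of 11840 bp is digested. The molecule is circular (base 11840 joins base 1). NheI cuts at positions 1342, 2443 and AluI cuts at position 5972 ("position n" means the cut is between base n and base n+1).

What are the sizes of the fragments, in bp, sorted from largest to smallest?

Combined cut positions (sorted): 1342, 2443, 5972.
Circular molecule, 3 cuts → 3 fragments:
  2443 − 1342 = 1101 bp
  5972 − 2443 = 3529 bp
  wrap: 11840 − 5972 + 1342 = 7210 bp
Sorted largest to smallest: 7210, 3529, 1101 bp.

7210, 3529, 1101 bp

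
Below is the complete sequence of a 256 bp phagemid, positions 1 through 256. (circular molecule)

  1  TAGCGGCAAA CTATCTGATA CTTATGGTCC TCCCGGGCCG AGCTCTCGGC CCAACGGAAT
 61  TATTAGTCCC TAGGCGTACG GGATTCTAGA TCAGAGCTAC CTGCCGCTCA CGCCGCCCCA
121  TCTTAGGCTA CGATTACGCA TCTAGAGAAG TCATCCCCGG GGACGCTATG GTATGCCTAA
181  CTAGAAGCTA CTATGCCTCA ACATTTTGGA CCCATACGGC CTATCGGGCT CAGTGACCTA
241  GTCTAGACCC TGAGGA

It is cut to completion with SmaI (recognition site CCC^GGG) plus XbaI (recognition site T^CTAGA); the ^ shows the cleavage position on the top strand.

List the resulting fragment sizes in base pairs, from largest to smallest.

SmaI sites (CCCGGG) start at positions 32, 156.
SmaI cuts after base 3 of each site, so after positions 34, 158.
XbaI sites (TCTAGA) start at positions 85, 141, 242.
XbaI cuts after the first base of each site, so after positions 85, 141, 242.
Combined cut positions: 34, 85, 141, 158, 242.
Circular molecule, 5 cuts → 5 fragments:
  35–85 → 51 bp
  86–141 → 56 bp
  142–158 → 17 bp
  159–242 → 84 bp
  243–256 then 1–34 → 14 + 34 = 48 bp
Sorted largest to smallest: 84, 56, 51, 48, 17 bp.

84, 56, 51, 48, 17 bp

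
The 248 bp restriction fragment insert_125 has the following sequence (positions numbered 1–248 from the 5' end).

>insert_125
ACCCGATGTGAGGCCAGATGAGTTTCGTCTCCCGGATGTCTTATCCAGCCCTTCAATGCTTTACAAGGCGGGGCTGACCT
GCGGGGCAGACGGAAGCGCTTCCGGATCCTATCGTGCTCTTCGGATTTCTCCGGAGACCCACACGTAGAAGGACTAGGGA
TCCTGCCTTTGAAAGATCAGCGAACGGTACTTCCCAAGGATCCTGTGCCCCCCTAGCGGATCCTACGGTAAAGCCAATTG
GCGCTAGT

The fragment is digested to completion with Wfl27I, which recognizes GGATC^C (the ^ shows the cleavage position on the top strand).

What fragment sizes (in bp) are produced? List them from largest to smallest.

Wfl27I sites (GGATCC) start at positions 104, 158, 198, 218.
Wfl27I cuts after base 5 of each site (before the last base), so after positions 108, 162, 202, 222.
Linear molecule, 4 cuts → 5 fragments:
  1–108 → 108 bp
  109–162 → 54 bp
  163–202 → 40 bp
  203–222 → 20 bp
  223–248 → 26 bp
Sorted largest to smallest: 108, 54, 40, 26, 20 bp.

108, 54, 40, 26, 20 bp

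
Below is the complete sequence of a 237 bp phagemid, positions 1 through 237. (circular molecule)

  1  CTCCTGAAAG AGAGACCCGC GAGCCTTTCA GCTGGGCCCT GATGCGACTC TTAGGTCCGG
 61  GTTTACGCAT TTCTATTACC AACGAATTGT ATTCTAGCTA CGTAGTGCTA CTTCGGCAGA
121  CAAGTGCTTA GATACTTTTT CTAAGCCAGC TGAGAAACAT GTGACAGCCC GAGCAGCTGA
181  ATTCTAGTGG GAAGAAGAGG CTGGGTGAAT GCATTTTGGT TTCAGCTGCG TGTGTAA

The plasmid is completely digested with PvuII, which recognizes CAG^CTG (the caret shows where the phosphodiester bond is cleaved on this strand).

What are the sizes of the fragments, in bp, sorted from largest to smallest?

PvuII sites (CAGCTG) start at positions 29, 147, 174, 223.
PvuII cuts after base 3 of each site, so after positions 31, 149, 176, 225.
Circular molecule, 4 cuts → 4 fragments:
  32–149 → 118 bp
  150–176 → 27 bp
  177–225 → 49 bp
  226–237 then 1–31 → 12 + 31 = 43 bp
Sorted largest to smallest: 118, 49, 43, 27 bp.

118, 49, 43, 27 bp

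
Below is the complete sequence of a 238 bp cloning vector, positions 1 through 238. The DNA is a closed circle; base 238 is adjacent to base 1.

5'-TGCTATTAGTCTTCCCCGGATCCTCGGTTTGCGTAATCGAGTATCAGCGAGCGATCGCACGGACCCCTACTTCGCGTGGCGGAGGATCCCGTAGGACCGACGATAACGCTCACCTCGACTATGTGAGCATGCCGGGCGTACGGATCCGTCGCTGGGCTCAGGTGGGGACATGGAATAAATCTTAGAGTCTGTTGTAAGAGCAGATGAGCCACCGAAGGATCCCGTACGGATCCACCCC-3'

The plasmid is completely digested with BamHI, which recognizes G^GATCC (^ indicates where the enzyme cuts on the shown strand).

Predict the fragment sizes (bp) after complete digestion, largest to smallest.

BamHI sites (GGATCC) start at positions 18, 84, 142, 217, 228.
BamHI cuts after the first base of each site, so after positions 18, 84, 142, 217, 228.
Circular molecule, 5 cuts → 5 fragments:
  19–84 → 66 bp
  85–142 → 58 bp
  143–217 → 75 bp
  218–228 → 11 bp
  229–238 then 1–18 → 10 + 18 = 28 bp
Sorted largest to smallest: 75, 66, 58, 28, 11 bp.

75, 66, 58, 28, 11 bp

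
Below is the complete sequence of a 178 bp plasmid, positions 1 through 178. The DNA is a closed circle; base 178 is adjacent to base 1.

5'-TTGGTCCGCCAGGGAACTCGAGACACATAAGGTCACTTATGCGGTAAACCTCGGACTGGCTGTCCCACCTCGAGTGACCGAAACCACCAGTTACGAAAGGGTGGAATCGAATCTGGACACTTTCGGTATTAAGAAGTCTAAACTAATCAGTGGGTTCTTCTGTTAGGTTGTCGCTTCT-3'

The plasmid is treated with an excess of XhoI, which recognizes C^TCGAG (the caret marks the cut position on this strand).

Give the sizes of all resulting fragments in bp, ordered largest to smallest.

126, 52 bp

XhoI sites (CTCGAG) start at positions 17, 69.
XhoI cuts after the first base of each site, so after positions 17, 69.
Circular molecule, 2 cuts → 2 fragments:
  18–69 → 52 bp
  70–178 then 1–17 → 109 + 17 = 126 bp
Sorted largest to smallest: 126, 52 bp.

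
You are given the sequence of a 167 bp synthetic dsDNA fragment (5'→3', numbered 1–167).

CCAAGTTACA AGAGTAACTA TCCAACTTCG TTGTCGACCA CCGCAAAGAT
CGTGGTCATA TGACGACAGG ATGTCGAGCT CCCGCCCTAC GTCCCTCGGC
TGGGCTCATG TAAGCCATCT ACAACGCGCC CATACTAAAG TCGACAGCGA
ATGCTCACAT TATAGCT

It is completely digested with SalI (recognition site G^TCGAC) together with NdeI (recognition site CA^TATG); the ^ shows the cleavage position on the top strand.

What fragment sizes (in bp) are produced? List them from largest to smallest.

SalI sites (GTCGAC) start at positions 33, 140.
SalI cuts after the first base of each site, so after positions 33, 140.
The NdeI site (CATATG) starts at position 57.
NdeI cuts after base 2 of each site, so after position 58.
Combined cut positions: 33, 58, 140.
Linear molecule, 3 cuts → 4 fragments:
  1–33 → 33 bp
  34–58 → 25 bp
  59–140 → 82 bp
  141–167 → 27 bp
Sorted largest to smallest: 82, 33, 27, 25 bp.

82, 33, 27, 25 bp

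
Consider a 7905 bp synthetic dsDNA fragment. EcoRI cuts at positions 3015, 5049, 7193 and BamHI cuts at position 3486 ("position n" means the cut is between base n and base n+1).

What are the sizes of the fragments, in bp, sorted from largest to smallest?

Combined cut positions (sorted): 3015, 3486, 5049, 7193.
Linear molecule, 4 cuts → 5 fragments:
  3015 − 0 = 3015 bp
  3486 − 3015 = 471 bp
  5049 − 3486 = 1563 bp
  7193 − 5049 = 2144 bp
  7905 − 7193 = 712 bp
Sorted largest to smallest: 3015, 2144, 1563, 712, 471 bp.

3015, 2144, 1563, 712, 471 bp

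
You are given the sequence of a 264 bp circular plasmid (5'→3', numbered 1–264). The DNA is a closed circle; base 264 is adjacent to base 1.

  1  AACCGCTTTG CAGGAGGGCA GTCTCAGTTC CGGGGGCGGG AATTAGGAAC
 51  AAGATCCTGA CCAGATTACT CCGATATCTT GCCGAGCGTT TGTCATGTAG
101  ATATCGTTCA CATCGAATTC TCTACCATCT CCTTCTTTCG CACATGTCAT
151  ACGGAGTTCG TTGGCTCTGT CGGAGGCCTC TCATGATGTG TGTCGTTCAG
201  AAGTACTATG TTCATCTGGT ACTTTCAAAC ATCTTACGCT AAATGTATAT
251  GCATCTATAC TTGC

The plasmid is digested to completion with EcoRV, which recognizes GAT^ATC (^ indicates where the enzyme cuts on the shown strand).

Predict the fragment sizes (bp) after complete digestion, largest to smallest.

237, 27 bp

EcoRV sites (GATATC) start at positions 73, 100.
EcoRV cuts after base 3 of each site, so after positions 75, 102.
Circular molecule, 2 cuts → 2 fragments:
  76–102 → 27 bp
  103–264 then 1–75 → 162 + 75 = 237 bp
Sorted largest to smallest: 237, 27 bp.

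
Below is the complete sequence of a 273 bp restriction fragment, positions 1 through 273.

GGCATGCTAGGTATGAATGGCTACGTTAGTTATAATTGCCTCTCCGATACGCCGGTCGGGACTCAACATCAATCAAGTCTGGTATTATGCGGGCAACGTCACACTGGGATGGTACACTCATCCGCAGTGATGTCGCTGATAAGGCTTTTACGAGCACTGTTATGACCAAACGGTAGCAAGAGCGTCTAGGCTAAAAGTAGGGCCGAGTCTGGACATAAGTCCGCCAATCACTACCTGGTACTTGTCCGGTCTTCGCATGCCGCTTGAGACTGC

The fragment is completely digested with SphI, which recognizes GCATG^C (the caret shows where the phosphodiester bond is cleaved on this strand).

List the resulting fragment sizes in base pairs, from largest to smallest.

253, 14, 6 bp

SphI sites (GCATGC) start at positions 2, 255.
SphI cuts after base 5 of each site (before the last base), so after positions 6, 259.
Linear molecule, 2 cuts → 3 fragments:
  1–6 → 6 bp
  7–259 → 253 bp
  260–273 → 14 bp
Sorted largest to smallest: 253, 14, 6 bp.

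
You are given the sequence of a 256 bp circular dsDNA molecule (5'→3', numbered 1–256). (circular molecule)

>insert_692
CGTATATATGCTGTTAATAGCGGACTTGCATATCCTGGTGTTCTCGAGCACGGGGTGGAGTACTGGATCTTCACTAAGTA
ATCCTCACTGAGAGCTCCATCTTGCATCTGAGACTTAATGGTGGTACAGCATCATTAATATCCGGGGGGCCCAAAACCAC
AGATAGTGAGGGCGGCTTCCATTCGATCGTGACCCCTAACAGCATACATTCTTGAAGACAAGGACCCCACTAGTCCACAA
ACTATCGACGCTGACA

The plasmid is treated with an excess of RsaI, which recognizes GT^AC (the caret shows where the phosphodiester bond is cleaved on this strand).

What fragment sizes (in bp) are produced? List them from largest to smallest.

RsaI sites (GTAC) start at positions 60, 124.
RsaI cuts after base 2 of each site, so after positions 61, 125.
Circular molecule, 2 cuts → 2 fragments:
  62–125 → 64 bp
  126–256 then 1–61 → 131 + 61 = 192 bp
Sorted largest to smallest: 192, 64 bp.

192, 64 bp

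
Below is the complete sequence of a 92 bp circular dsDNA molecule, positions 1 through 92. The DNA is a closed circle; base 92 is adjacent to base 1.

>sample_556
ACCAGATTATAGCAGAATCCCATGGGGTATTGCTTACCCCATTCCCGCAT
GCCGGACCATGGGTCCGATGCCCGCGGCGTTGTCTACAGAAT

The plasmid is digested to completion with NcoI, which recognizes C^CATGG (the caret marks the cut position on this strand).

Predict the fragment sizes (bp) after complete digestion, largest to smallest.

55, 37 bp

NcoI sites (CCATGG) start at positions 20, 57.
NcoI cuts after the first base of each site, so after positions 20, 57.
Circular molecule, 2 cuts → 2 fragments:
  21–57 → 37 bp
  58–92 then 1–20 → 35 + 20 = 55 bp
Sorted largest to smallest: 55, 37 bp.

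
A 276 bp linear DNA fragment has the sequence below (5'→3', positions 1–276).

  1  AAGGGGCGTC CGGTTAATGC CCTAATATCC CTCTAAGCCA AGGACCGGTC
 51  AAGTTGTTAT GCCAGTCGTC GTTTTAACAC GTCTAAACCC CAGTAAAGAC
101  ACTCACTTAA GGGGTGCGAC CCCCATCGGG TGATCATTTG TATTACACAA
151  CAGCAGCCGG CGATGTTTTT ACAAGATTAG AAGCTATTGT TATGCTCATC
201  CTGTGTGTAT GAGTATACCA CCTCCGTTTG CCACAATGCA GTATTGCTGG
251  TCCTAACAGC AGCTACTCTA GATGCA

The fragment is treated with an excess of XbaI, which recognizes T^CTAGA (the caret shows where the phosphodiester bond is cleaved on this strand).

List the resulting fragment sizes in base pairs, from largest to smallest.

The XbaI site (TCTAGA) starts at position 267.
XbaI cuts after the first base of each site, so after position 267.
Linear molecule, 1 cut → 2 fragments:
  1–267 → 267 bp
  268–276 → 9 bp
Sorted largest to smallest: 267, 9 bp.

267, 9 bp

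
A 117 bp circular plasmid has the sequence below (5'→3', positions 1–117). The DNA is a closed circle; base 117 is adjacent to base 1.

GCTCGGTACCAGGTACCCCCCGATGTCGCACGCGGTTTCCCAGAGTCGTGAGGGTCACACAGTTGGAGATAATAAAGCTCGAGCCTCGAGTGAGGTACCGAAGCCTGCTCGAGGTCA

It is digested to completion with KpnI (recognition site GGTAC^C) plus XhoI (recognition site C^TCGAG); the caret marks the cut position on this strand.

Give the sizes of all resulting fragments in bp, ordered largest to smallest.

KpnI sites (GGTACC) start at positions 5, 12, 94.
KpnI cuts after base 5 of each site (before the last base), so after positions 9, 16, 98.
XhoI sites (CTCGAG) start at positions 78, 85, 108.
XhoI cuts after the first base of each site, so after positions 78, 85, 108.
Combined cut positions: 9, 16, 78, 85, 98, 108.
Circular molecule, 6 cuts → 6 fragments:
  10–16 → 7 bp
  17–78 → 62 bp
  79–85 → 7 bp
  86–98 → 13 bp
  99–108 → 10 bp
  109–117 then 1–9 → 9 + 9 = 18 bp
Sorted largest to smallest: 62, 18, 13, 10, 7, 7 bp.

62, 18, 13, 10, 7, 7 bp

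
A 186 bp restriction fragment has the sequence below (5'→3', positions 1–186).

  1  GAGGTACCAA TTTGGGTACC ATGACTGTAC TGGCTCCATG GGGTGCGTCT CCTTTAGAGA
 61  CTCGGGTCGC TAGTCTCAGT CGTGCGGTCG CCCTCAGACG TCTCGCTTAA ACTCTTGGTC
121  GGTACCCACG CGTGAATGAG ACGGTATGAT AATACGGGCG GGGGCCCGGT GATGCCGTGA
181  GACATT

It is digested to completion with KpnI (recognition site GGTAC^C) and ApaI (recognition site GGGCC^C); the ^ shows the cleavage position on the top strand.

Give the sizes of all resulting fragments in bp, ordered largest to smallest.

KpnI sites (GGTACC) start at positions 3, 15, 121.
KpnI cuts after base 5 of each site (before the last base), so after positions 7, 19, 125.
The ApaI site (GGGCCC) starts at position 162.
ApaI cuts after base 5 of each site (before the last base), so after position 166.
Combined cut positions: 7, 19, 125, 166.
Linear molecule, 4 cuts → 5 fragments:
  1–7 → 7 bp
  8–19 → 12 bp
  20–125 → 106 bp
  126–166 → 41 bp
  167–186 → 20 bp
Sorted largest to smallest: 106, 41, 20, 12, 7 bp.

106, 41, 20, 12, 7 bp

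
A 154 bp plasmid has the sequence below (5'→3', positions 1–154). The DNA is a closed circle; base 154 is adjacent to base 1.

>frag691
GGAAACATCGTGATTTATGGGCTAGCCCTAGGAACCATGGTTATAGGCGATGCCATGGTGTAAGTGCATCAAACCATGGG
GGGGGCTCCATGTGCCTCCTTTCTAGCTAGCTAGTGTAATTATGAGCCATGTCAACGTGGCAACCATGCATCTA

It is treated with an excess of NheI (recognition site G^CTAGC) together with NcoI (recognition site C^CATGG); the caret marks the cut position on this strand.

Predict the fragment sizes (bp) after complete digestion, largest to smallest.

69, 32, 21, 18, 14 bp

NheI sites (GCTAGC) start at positions 21, 106.
NheI cuts after the first base of each site, so after positions 21, 106.
NcoI sites (CCATGG) start at positions 35, 53, 74.
NcoI cuts after the first base of each site, so after positions 35, 53, 74.
Combined cut positions: 21, 35, 53, 74, 106.
Circular molecule, 5 cuts → 5 fragments:
  22–35 → 14 bp
  36–53 → 18 bp
  54–74 → 21 bp
  75–106 → 32 bp
  107–154 then 1–21 → 48 + 21 = 69 bp
Sorted largest to smallest: 69, 32, 21, 18, 14 bp.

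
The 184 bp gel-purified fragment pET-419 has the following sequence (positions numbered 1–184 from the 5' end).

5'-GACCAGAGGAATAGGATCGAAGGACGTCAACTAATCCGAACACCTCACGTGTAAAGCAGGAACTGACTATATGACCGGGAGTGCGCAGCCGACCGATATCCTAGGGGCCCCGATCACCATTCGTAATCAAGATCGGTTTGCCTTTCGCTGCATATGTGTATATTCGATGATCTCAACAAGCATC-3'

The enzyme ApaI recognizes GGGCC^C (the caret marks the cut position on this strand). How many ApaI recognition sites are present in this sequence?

GGGCCC occurs starting at position 105.
ApaI cuts at 1 site.

1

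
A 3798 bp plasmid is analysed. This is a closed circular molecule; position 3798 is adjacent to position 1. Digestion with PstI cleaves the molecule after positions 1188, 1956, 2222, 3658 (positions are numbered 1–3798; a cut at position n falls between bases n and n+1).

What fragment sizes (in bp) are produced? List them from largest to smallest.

Circular molecule, 4 cuts → 4 fragments:
  1956 − 1188 = 768 bp
  2222 − 1956 = 266 bp
  3658 − 2222 = 1436 bp
  wrap: 3798 − 3658 + 1188 = 1328 bp
Sorted largest to smallest: 1436, 1328, 768, 266 bp.

1436, 1328, 768, 266 bp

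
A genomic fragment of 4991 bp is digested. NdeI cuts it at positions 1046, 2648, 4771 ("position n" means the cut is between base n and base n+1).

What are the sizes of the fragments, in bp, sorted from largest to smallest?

2123, 1602, 1046, 220 bp

Linear molecule, 3 cuts → 4 fragments:
  1046 − 0 = 1046 bp
  2648 − 1046 = 1602 bp
  4771 − 2648 = 2123 bp
  4991 − 4771 = 220 bp
Sorted largest to smallest: 2123, 1602, 1046, 220 bp.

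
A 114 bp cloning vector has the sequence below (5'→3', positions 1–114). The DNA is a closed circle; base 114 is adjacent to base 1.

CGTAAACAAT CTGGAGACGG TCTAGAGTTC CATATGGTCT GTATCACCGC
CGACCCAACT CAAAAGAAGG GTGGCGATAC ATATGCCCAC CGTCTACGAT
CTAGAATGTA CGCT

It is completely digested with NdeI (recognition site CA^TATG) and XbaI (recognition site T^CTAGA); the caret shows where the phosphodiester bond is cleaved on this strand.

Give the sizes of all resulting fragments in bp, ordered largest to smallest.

NdeI sites (CATATG) start at positions 31, 80.
NdeI cuts after base 2 of each site, so after positions 32, 81.
XbaI sites (TCTAGA) start at positions 21, 100.
XbaI cuts after the first base of each site, so after positions 21, 100.
Combined cut positions: 21, 32, 81, 100.
Circular molecule, 4 cuts → 4 fragments:
  22–32 → 11 bp
  33–81 → 49 bp
  82–100 → 19 bp
  101–114 then 1–21 → 14 + 21 = 35 bp
Sorted largest to smallest: 49, 35, 19, 11 bp.

49, 35, 19, 11 bp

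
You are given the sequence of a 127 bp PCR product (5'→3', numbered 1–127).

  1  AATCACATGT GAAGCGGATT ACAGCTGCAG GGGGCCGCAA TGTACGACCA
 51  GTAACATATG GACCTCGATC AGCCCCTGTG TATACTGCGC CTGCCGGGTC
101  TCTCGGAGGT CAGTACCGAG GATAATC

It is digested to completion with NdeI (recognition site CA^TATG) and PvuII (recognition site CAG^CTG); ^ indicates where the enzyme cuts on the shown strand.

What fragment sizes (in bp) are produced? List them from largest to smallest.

71, 32, 24 bp

The NdeI site (CATATG) starts at position 55.
NdeI cuts after base 2 of each site, so after position 56.
The PvuII site (CAGCTG) starts at position 22.
PvuII cuts after base 3 of each site, so after position 24.
Combined cut positions: 24, 56.
Linear molecule, 2 cuts → 3 fragments:
  1–24 → 24 bp
  25–56 → 32 bp
  57–127 → 71 bp
Sorted largest to smallest: 71, 32, 24 bp.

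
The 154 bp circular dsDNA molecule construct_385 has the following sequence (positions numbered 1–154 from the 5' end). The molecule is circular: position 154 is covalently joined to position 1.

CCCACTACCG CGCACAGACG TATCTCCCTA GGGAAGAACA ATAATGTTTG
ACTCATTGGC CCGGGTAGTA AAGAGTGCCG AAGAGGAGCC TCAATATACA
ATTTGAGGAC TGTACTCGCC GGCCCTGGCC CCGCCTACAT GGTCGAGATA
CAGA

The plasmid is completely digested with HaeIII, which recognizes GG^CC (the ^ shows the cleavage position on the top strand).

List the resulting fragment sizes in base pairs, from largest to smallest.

HaeIII sites (GGCC) start at positions 58, 121, 127.
HaeIII cuts after base 2 of each site, so after positions 59, 122, 128.
Circular molecule, 3 cuts → 3 fragments:
  60–122 → 63 bp
  123–128 → 6 bp
  129–154 then 1–59 → 26 + 59 = 85 bp
Sorted largest to smallest: 85, 63, 6 bp.

85, 63, 6 bp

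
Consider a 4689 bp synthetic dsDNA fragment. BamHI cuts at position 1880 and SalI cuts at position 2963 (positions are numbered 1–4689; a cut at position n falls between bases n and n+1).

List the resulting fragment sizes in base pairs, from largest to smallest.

Combined cut positions (sorted): 1880, 2963.
Linear molecule, 2 cuts → 3 fragments:
  1880 − 0 = 1880 bp
  2963 − 1880 = 1083 bp
  4689 − 2963 = 1726 bp
Sorted largest to smallest: 1880, 1726, 1083 bp.

1880, 1726, 1083 bp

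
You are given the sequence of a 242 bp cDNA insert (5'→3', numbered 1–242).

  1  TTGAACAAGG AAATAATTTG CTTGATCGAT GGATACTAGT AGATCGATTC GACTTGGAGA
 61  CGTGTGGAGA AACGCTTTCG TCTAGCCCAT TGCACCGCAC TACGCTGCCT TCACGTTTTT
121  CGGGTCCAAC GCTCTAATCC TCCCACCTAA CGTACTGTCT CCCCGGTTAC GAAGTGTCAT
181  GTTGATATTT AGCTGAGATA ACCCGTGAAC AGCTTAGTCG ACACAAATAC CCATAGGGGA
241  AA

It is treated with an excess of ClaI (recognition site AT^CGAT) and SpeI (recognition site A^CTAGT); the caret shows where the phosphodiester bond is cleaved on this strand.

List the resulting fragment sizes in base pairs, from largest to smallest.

198, 26, 9, 9 bp

ClaI sites (ATCGAT) start at positions 25, 43.
ClaI cuts after base 2 of each site, so after positions 26, 44.
The SpeI site (ACTAGT) starts at position 35.
SpeI cuts after the first base of each site, so after position 35.
Combined cut positions: 26, 35, 44.
Linear molecule, 3 cuts → 4 fragments:
  1–26 → 26 bp
  27–35 → 9 bp
  36–44 → 9 bp
  45–242 → 198 bp
Sorted largest to smallest: 198, 26, 9, 9 bp.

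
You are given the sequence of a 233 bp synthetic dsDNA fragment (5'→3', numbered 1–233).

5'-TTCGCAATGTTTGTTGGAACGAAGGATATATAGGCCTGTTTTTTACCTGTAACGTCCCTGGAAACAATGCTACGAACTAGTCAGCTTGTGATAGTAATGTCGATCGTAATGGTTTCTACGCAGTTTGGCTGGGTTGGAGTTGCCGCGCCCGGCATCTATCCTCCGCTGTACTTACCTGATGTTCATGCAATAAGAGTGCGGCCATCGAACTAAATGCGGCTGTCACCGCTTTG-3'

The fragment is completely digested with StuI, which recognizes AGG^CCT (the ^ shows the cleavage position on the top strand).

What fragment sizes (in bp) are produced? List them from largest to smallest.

The StuI site (AGGCCT) starts at position 32.
StuI cuts after base 3 of each site, so after position 34.
Linear molecule, 1 cut → 2 fragments:
  1–34 → 34 bp
  35–233 → 199 bp
Sorted largest to smallest: 199, 34 bp.

199, 34 bp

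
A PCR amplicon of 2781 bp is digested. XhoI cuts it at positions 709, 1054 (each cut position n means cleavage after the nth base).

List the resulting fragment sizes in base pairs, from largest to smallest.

Linear molecule, 2 cuts → 3 fragments:
  709 − 0 = 709 bp
  1054 − 709 = 345 bp
  2781 − 1054 = 1727 bp
Sorted largest to smallest: 1727, 709, 345 bp.

1727, 709, 345 bp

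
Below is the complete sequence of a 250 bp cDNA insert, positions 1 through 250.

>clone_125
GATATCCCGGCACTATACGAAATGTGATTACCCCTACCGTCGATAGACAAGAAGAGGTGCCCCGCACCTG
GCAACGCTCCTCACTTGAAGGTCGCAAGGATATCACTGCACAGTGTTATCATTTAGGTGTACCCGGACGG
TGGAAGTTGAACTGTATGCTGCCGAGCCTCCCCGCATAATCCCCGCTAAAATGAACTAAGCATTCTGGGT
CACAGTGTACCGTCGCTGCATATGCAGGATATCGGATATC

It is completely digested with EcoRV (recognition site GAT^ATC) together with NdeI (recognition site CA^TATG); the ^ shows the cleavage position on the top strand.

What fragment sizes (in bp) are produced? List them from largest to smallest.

EcoRV sites (GATATC) start at positions 1, 99, 238, 245.
EcoRV cuts after base 3 of each site, so after positions 3, 101, 240, 247.
The NdeI site (CATATG) starts at position 229.
NdeI cuts after base 2 of each site, so after position 230.
Combined cut positions: 3, 101, 230, 240, 247.
Linear molecule, 5 cuts → 6 fragments:
  1–3 → 3 bp
  4–101 → 98 bp
  102–230 → 129 bp
  231–240 → 10 bp
  241–247 → 7 bp
  248–250 → 3 bp
Sorted largest to smallest: 129, 98, 10, 7, 3, 3 bp.

129, 98, 10, 7, 3, 3 bp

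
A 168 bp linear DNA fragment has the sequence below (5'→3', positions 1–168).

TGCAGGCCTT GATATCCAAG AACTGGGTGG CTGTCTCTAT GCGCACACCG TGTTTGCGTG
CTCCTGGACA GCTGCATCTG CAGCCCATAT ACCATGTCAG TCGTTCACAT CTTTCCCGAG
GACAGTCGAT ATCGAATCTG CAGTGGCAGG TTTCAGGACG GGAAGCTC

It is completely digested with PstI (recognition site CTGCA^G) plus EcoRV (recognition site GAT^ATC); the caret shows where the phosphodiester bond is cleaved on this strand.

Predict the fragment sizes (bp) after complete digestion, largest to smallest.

69, 48, 26, 13, 12 bp

PstI sites (CTGCAG) start at positions 78, 138.
PstI cuts after base 5 of each site (before the last base), so after positions 82, 142.
EcoRV sites (GATATC) start at positions 11, 128.
EcoRV cuts after base 3 of each site, so after positions 13, 130.
Combined cut positions: 13, 82, 130, 142.
Linear molecule, 4 cuts → 5 fragments:
  1–13 → 13 bp
  14–82 → 69 bp
  83–130 → 48 bp
  131–142 → 12 bp
  143–168 → 26 bp
Sorted largest to smallest: 69, 48, 26, 13, 12 bp.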